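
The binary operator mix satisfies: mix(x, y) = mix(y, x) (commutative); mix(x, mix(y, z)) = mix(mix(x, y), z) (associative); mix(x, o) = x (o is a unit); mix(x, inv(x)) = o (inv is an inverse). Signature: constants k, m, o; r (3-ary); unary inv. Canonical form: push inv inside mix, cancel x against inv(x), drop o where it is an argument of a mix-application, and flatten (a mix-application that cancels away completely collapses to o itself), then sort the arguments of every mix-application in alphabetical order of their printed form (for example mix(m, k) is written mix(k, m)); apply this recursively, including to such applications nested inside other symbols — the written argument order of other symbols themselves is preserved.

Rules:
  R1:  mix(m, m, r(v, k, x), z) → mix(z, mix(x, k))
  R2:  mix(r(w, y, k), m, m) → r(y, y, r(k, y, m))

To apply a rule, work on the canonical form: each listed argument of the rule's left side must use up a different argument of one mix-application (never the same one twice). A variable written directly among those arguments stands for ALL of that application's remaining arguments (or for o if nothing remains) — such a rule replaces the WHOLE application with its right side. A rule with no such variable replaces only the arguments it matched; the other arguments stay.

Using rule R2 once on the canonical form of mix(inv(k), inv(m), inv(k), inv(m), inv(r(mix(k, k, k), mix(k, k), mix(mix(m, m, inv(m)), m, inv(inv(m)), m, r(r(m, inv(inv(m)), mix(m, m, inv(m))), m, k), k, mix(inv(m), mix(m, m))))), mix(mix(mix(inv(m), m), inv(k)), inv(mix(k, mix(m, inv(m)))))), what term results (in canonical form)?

Answer: mix(inv(k), inv(k), inv(k), inv(k), inv(m), inv(m), inv(r(mix(k, k, k), mix(k, k), mix(k, m, m, m, r(m, m, r(k, m, m))))))

Derivation:
Canonical form:  mix(inv(k), inv(k), inv(k), inv(k), inv(m), inv(m), inv(r(mix(k, k, k), mix(k, k), mix(k, m, m, m, m, m, r(r(m, m, m), m, k)))))
Apply R2:  consuming m, m, r(r(m, m, m), m, k);  w := r(m, m, m), y := m
Giving:  mix(inv(k), inv(k), inv(k), inv(k), inv(m), inv(m), inv(r(mix(k, k, k), mix(k, k), mix(k, m, m, m, r(m, m, r(k, m, m))))))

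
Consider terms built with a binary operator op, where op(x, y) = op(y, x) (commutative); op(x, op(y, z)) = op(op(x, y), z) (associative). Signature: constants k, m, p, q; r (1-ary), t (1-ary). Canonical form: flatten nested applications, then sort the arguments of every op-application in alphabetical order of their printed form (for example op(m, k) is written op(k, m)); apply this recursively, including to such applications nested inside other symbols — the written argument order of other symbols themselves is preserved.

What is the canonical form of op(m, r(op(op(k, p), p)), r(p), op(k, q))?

Un-nest:  op(m, r(op(op(k, p), p)), r(p), k, q)
Inside:  r(op(op(k, p), p))  →  r(op(k, p, p))
Sort:  op(k, m, q, r(op(k, p, p)), r(p))

Answer: op(k, m, q, r(op(k, p, p)), r(p))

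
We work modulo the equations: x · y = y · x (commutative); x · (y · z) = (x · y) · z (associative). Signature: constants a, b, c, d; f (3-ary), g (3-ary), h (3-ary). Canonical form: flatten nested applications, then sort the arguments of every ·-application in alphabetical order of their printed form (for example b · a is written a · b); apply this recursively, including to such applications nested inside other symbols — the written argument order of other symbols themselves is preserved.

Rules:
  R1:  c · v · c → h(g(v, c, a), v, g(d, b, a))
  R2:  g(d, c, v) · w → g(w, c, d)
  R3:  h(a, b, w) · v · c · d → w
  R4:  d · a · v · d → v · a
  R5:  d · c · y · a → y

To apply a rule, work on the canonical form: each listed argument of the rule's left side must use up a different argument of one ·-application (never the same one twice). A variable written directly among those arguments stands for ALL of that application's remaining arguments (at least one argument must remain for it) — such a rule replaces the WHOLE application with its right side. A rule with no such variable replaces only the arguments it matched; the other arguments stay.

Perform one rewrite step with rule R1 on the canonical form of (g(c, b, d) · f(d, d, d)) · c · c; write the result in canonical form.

Canonical form:  c · c · f(d, d, d) · g(c, b, d)
Apply R1:  consuming c, c;  v := f(d, d, d) · g(c, b, d)
Every leftover argument binds to the variable; the entire application is replaced.
New term:  h(g(f(d, d, d) · g(c, b, d), c, a), f(d, d, d) · g(c, b, d), g(d, b, a))

Answer: h(g(f(d, d, d) · g(c, b, d), c, a), f(d, d, d) · g(c, b, d), g(d, b, a))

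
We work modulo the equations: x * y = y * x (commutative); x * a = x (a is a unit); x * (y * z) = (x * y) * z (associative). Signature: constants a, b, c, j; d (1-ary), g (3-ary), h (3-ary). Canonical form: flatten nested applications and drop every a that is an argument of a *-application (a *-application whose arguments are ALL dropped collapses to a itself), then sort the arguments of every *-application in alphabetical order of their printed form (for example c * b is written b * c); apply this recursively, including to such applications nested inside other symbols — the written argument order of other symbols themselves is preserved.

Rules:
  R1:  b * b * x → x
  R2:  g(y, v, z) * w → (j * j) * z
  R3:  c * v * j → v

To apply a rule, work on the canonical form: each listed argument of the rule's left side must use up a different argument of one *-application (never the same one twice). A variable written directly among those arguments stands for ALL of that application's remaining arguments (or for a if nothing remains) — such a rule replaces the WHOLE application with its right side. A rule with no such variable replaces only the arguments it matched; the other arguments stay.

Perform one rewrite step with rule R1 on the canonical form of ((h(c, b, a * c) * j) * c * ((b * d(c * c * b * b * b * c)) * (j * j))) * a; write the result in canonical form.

Canonical form:  b * c * d(b * b * b * c * c * c) * h(c, b, c) * j * j * j
Match R1:  consume b, b;  x := b * c * c * c
The extension variable absorbs all remaining arguments, so the whole application is rewritten.
Giving:  b * c * d(b * c * c * c) * h(c, b, c) * j * j * j

Answer: b * c * d(b * c * c * c) * h(c, b, c) * j * j * j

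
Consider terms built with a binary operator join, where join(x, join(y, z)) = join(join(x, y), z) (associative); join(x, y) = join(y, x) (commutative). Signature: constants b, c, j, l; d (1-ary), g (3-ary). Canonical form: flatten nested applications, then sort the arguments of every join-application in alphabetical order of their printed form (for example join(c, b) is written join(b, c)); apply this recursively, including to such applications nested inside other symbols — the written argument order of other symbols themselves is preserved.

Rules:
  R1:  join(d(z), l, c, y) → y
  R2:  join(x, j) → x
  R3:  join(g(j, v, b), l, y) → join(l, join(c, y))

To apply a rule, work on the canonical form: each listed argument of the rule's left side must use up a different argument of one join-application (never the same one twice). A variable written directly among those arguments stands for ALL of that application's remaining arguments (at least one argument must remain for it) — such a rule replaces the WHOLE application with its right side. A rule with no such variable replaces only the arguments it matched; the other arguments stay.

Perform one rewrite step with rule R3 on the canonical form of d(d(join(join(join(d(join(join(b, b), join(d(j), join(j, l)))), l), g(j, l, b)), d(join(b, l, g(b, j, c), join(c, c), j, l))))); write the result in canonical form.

Canonical form:  d(d(join(d(join(b, b, d(j), j, l)), d(join(b, c, c, g(b, j, c), j, l, l)), g(j, l, b), l)))
Apply R3:  consuming g(j, l, b), l;  v := l, y := join(d(join(b, b, d(j), j, l)), d(join(b, c, c, g(b, j, c), j, l, l)))
The variable takes the whole remainder — replace the entire application.
Giving:  d(d(join(c, d(join(b, b, d(j), j, l)), d(join(b, c, c, g(b, j, c), j, l, l)), l)))

Answer: d(d(join(c, d(join(b, b, d(j), j, l)), d(join(b, c, c, g(b, j, c), j, l, l)), l)))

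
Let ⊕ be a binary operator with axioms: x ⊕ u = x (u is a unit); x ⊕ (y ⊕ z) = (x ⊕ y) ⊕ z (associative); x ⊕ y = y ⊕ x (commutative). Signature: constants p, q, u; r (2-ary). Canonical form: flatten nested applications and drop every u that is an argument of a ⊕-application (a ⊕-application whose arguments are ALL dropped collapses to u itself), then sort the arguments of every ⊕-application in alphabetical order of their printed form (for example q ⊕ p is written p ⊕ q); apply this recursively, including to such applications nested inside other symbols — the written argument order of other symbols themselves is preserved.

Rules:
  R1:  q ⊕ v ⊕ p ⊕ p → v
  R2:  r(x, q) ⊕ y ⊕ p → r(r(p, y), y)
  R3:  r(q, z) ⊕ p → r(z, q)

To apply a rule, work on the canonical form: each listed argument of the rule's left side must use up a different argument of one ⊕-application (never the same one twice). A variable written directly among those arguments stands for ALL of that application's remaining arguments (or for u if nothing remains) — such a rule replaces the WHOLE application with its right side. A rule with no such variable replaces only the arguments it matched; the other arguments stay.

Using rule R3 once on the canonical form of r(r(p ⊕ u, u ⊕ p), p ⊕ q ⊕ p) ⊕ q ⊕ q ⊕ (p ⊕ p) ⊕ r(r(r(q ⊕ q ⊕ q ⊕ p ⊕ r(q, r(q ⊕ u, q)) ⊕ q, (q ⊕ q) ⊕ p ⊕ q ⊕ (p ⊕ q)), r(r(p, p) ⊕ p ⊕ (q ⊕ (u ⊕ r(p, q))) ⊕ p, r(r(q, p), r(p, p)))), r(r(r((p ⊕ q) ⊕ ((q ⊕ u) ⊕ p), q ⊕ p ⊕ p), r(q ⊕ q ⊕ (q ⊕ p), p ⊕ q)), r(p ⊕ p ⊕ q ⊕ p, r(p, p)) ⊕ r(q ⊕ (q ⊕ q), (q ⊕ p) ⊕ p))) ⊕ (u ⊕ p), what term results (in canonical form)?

Canonical form:  p ⊕ p ⊕ p ⊕ q ⊕ q ⊕ r(r(p, p), p ⊕ p ⊕ q) ⊕ r(r(r(p ⊕ q ⊕ q ⊕ q ⊕ q ⊕ r(q, r(q, q)), p ⊕ p ⊕ q ⊕ q ⊕ q ⊕ q), r(p ⊕ p ⊕ q ⊕ r(p, p) ⊕ r(p, q), r(r(q, p), r(p, p)))), r(r(r(p ⊕ p ⊕ q ⊕ q, p ⊕ p ⊕ q), r(p ⊕ q ⊕ q ⊕ q, p ⊕ q)), r(p ⊕ p ⊕ p ⊕ q, r(p, p)) ⊕ r(q ⊕ q ⊕ q, p ⊕ p ⊕ q)))
Match R3:  consume p, r(q, r(q, q));  z := r(q, q)
Giving:  p ⊕ p ⊕ p ⊕ q ⊕ q ⊕ r(r(p, p), p ⊕ p ⊕ q) ⊕ r(r(r(q ⊕ q ⊕ q ⊕ q ⊕ r(r(q, q), q), p ⊕ p ⊕ q ⊕ q ⊕ q ⊕ q), r(p ⊕ p ⊕ q ⊕ r(p, p) ⊕ r(p, q), r(r(q, p), r(p, p)))), r(r(r(p ⊕ p ⊕ q ⊕ q, p ⊕ p ⊕ q), r(p ⊕ q ⊕ q ⊕ q, p ⊕ q)), r(p ⊕ p ⊕ p ⊕ q, r(p, p)) ⊕ r(q ⊕ q ⊕ q, p ⊕ p ⊕ q)))

Answer: p ⊕ p ⊕ p ⊕ q ⊕ q ⊕ r(r(p, p), p ⊕ p ⊕ q) ⊕ r(r(r(q ⊕ q ⊕ q ⊕ q ⊕ r(r(q, q), q), p ⊕ p ⊕ q ⊕ q ⊕ q ⊕ q), r(p ⊕ p ⊕ q ⊕ r(p, p) ⊕ r(p, q), r(r(q, p), r(p, p)))), r(r(r(p ⊕ p ⊕ q ⊕ q, p ⊕ p ⊕ q), r(p ⊕ q ⊕ q ⊕ q, p ⊕ q)), r(p ⊕ p ⊕ p ⊕ q, r(p, p)) ⊕ r(q ⊕ q ⊕ q, p ⊕ p ⊕ q)))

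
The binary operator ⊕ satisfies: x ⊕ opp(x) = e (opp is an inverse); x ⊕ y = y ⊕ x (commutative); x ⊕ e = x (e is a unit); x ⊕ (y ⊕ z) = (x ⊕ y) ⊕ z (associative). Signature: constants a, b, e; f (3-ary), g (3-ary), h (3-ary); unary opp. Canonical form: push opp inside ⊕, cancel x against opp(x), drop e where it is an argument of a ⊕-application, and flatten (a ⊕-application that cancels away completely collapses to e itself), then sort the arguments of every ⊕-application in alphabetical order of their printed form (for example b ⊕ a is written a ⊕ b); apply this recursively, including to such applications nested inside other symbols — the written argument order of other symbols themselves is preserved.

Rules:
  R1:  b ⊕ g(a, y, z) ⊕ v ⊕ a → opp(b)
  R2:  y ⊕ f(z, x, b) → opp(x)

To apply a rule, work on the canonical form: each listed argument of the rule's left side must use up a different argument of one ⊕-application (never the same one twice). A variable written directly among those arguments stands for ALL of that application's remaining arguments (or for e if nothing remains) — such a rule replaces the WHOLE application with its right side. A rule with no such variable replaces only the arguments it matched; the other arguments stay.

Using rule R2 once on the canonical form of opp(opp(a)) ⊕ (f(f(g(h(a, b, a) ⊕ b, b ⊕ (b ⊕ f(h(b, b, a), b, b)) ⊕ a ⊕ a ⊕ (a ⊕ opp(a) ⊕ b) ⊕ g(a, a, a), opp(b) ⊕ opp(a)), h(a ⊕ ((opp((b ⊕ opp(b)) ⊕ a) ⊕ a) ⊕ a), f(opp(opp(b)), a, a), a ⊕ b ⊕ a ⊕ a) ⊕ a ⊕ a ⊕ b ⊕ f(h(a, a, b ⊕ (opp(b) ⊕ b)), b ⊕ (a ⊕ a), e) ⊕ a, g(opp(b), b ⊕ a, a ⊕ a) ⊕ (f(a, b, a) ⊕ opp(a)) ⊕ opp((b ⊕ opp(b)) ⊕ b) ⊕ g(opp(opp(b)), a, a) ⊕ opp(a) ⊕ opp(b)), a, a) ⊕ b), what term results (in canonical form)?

Canonical form:  a ⊕ b ⊕ f(f(g(b ⊕ h(a, b, a), a ⊕ a ⊕ b ⊕ b ⊕ b ⊕ f(h(b, b, a), b, b) ⊕ g(a, a, a), opp(a) ⊕ opp(b)), a ⊕ a ⊕ a ⊕ b ⊕ f(h(a, a, b), a ⊕ a ⊕ b, e) ⊕ h(a ⊕ a, f(b, a, a), a ⊕ a ⊕ a ⊕ b), f(a, b, a) ⊕ g(b, a, a) ⊕ g(opp(b), a ⊕ b, a ⊕ a) ⊕ opp(a) ⊕ opp(a) ⊕ opp(b) ⊕ opp(b)), a, a)
R2 matches:  uses f(h(b, b, a), b, b);  x := b, y := a ⊕ a ⊕ b ⊕ b ⊕ b ⊕ g(a, a, a), z := h(b, b, a)
Every leftover argument binds to the variable; the entire application is replaced.
Result:  a ⊕ b ⊕ f(f(g(b ⊕ h(a, b, a), opp(b), opp(a) ⊕ opp(b)), a ⊕ a ⊕ a ⊕ b ⊕ f(h(a, a, b), a ⊕ a ⊕ b, e) ⊕ h(a ⊕ a, f(b, a, a), a ⊕ a ⊕ a ⊕ b), f(a, b, a) ⊕ g(b, a, a) ⊕ g(opp(b), a ⊕ b, a ⊕ a) ⊕ opp(a) ⊕ opp(a) ⊕ opp(b) ⊕ opp(b)), a, a)

Answer: a ⊕ b ⊕ f(f(g(b ⊕ h(a, b, a), opp(b), opp(a) ⊕ opp(b)), a ⊕ a ⊕ a ⊕ b ⊕ f(h(a, a, b), a ⊕ a ⊕ b, e) ⊕ h(a ⊕ a, f(b, a, a), a ⊕ a ⊕ a ⊕ b), f(a, b, a) ⊕ g(b, a, a) ⊕ g(opp(b), a ⊕ b, a ⊕ a) ⊕ opp(a) ⊕ opp(a) ⊕ opp(b) ⊕ opp(b)), a, a)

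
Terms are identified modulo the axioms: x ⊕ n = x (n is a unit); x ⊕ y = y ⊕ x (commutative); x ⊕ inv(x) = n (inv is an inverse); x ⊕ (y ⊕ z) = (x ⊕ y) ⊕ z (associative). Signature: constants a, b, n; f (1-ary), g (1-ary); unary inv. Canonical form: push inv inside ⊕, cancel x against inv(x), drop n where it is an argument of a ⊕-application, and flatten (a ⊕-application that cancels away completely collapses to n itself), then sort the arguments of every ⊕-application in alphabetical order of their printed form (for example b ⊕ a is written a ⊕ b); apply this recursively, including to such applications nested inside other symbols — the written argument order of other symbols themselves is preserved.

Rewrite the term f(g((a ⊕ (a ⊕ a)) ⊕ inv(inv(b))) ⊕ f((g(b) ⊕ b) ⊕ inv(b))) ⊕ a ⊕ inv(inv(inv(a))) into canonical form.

Answer: f(f(g(b)) ⊕ g(a ⊕ a ⊕ a ⊕ b))

Derivation:
Push inv inside:  distribute inv over ⊕ and collapse double inv
Cancel inverse pairs:  a cancels
Collect terms:  f(f(g(b)) ⊕ g(a ⊕ a ⊕ a ⊕ b))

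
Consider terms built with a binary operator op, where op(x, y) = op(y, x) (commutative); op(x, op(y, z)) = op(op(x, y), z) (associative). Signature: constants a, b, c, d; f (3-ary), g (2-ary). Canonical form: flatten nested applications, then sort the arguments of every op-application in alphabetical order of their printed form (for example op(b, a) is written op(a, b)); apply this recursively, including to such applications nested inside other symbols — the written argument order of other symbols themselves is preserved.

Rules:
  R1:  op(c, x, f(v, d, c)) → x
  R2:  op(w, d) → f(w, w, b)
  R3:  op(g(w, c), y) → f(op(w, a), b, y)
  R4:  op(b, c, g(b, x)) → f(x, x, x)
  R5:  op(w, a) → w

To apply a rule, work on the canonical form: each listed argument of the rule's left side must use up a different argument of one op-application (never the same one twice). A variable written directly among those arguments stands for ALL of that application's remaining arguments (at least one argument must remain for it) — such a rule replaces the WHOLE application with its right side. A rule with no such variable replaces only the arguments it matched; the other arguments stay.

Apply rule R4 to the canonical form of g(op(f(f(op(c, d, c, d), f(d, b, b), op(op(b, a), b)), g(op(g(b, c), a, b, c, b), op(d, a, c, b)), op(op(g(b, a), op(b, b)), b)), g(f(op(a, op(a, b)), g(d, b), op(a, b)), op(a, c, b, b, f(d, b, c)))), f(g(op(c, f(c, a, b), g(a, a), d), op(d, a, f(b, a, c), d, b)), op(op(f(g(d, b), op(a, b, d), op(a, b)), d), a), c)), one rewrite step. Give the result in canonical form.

Canonical form:  g(op(f(f(op(c, c, d, d), f(d, b, b), op(a, b, b)), g(op(a, b, b, c, g(b, c)), op(a, b, c, d)), op(b, b, b, g(b, a))), g(f(op(a, a, b), g(d, b), op(a, b)), op(a, b, b, c, f(d, b, c)))), f(g(op(c, d, f(c, a, b), g(a, a)), op(a, b, d, d, f(b, a, c))), op(a, d, f(g(d, b), op(a, b, d), op(a, b))), c))
Match R4:  consume b, c, g(b, c);  x := c
New term:  g(op(f(f(op(c, c, d, d), f(d, b, b), op(a, b, b)), g(op(a, b, f(c, c, c)), op(a, b, c, d)), op(b, b, b, g(b, a))), g(f(op(a, a, b), g(d, b), op(a, b)), op(a, b, b, c, f(d, b, c)))), f(g(op(c, d, f(c, a, b), g(a, a)), op(a, b, d, d, f(b, a, c))), op(a, d, f(g(d, b), op(a, b, d), op(a, b))), c))

Answer: g(op(f(f(op(c, c, d, d), f(d, b, b), op(a, b, b)), g(op(a, b, f(c, c, c)), op(a, b, c, d)), op(b, b, b, g(b, a))), g(f(op(a, a, b), g(d, b), op(a, b)), op(a, b, b, c, f(d, b, c)))), f(g(op(c, d, f(c, a, b), g(a, a)), op(a, b, d, d, f(b, a, c))), op(a, d, f(g(d, b), op(a, b, d), op(a, b))), c))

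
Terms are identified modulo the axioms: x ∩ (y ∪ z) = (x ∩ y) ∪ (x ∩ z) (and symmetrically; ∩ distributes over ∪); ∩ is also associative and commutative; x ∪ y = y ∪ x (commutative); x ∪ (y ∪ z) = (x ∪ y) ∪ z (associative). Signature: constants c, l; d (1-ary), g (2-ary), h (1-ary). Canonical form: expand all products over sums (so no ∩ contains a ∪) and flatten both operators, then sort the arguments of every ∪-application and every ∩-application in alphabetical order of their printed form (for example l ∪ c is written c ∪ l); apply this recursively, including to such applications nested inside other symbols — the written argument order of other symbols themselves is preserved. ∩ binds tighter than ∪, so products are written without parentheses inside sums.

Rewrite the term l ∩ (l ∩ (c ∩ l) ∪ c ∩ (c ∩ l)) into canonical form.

Expand products over sums:  c ∩ l ∩ l ∩ l ∪ c ∩ c ∩ l ∩ l
Sort arguments:  c ∩ c ∩ l ∩ l ∪ c ∩ l ∩ l ∩ l

Answer: c ∩ c ∩ l ∩ l ∪ c ∩ l ∩ l ∩ l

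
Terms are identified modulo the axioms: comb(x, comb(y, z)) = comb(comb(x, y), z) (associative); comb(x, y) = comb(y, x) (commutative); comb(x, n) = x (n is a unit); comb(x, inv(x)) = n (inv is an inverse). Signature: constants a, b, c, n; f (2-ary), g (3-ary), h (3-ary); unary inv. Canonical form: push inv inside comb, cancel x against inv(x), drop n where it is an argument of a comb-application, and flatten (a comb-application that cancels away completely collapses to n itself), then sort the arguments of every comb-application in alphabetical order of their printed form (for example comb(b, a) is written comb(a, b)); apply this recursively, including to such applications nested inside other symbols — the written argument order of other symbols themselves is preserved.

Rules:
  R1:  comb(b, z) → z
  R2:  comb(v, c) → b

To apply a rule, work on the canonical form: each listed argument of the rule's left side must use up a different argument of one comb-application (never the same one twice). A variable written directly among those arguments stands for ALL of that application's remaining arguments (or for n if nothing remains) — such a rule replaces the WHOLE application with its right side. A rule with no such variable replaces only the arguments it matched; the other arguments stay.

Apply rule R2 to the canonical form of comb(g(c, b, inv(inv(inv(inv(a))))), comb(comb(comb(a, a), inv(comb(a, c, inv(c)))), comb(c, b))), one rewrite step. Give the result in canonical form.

Answer: b

Derivation:
Canonical form:  comb(a, b, c, g(c, b, a))
Match R2:  consume c;  v := comb(a, b, g(c, b, a))
Every leftover argument binds to the variable; the entire application is replaced.
New term:  b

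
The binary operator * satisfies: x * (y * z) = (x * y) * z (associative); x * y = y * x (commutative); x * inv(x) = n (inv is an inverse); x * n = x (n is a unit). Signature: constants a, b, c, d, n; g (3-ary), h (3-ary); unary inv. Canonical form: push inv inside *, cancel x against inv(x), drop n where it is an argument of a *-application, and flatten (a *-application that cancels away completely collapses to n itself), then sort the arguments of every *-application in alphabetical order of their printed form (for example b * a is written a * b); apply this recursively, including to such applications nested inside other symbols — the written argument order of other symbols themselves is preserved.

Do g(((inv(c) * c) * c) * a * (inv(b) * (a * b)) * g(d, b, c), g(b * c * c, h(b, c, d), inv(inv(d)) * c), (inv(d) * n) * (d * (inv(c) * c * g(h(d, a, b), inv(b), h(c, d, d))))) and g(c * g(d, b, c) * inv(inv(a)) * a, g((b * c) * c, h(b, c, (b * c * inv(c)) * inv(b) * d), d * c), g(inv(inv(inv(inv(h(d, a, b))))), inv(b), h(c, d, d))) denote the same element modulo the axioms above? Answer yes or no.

Left:  g(((inv(c) * c) * c) * a * (inv(b) * (a * b)) * g(d, b, c), g(b * c * c, h(b, c, d), inv(inv(d)) * c), (inv(d) * n) * (d * (inv(c) * c * g(h(d, a, b), inv(b), h(c, d, d)))))
  Descend into:  (inv(d) * n) * (d * (inv(c) * c * g(h(d, a, b), inv(b), h(c, d, d))))
  Cancel inverse pairs:  d cancels; c cancels
  Collect:  g(h(d, a, b), inv(b), h(c, d, d))
  Rebuild:  g(a * a * c * g(d, b, c), g(b * c * c, h(b, c, d), c * d), g(h(d, a, b), inv(b), h(c, d, d)))
Right:  g(c * g(d, b, c) * inv(inv(a)) * a, g((b * c) * c, h(b, c, (b * c * inv(c)) * inv(b) * d), d * c), g(inv(inv(inv(inv(h(d, a, b))))), inv(b), h(c, d, d)))
  Descend into:  c * g(d, b, c) * inv(inv(a)) * a
  Push inv inside:  distribute inv over * and collapse double inv
  Collect:  c * g(d, b, c) * a * a
  Order the arguments:  a * a * c * g(d, b, c)
  Put back:  g(a * a * c * g(d, b, c), g(b * c * c, h(b, c, d), c * d), g(h(d, a, b), inv(b), h(c, d, d)))

Answer: yes — both canonical forms are g(a * a * c * g(d, b, c), g(b * c * c, h(b, c, d), c * d), g(h(d, a, b), inv(b), h(c, d, d)))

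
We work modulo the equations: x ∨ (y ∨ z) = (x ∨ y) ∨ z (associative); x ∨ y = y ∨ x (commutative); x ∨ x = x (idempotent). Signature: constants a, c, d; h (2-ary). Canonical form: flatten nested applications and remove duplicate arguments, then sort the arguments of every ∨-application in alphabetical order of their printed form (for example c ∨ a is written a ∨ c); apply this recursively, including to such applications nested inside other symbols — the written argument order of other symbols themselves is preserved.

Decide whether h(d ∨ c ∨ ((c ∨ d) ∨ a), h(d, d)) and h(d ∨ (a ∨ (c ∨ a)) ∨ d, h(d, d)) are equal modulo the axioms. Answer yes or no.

Left:  h(d ∨ c ∨ ((c ∨ d) ∨ a), h(d, d))
  Descend into:  d ∨ c ∨ ((c ∨ d) ∨ a)
  Un-nest:  d ∨ c ∨ c ∨ d ∨ a
  Idempotence:  drop duplicate c, d
  Sort arguments:  a ∨ c ∨ d
  Put back:  h(a ∨ c ∨ d, h(d, d))
Right:  h(d ∨ (a ∨ (c ∨ a)) ∨ d, h(d, d))
  Focus inside:  d ∨ (a ∨ (c ∨ a)) ∨ d
  Merge nested applications:  d ∨ a ∨ c ∨ a ∨ d
  Idempotence:  drop duplicate a, d
  Sort:  a ∨ c ∨ d
  Rebuild:  h(a ∨ c ∨ d, h(d, d))

Answer: yes — both canonical forms are h(a ∨ c ∨ d, h(d, d))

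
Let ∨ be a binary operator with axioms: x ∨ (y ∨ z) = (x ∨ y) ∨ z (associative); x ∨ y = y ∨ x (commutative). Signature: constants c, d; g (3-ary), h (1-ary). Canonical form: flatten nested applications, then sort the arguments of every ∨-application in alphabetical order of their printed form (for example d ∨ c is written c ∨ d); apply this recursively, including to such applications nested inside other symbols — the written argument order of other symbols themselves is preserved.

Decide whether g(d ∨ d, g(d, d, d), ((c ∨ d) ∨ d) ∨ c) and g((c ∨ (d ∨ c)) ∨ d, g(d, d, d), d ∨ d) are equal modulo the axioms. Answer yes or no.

Answer: no — g(d ∨ d, g(d, d, d), c ∨ c ∨ d ∨ d) vs g(c ∨ c ∨ d ∨ d, g(d, d, d), d ∨ d)

Derivation:
Left:  g(d ∨ d, g(d, d, d), ((c ∨ d) ∨ d) ∨ c)
  Work inside:  ((c ∨ d) ∨ d) ∨ c
  Merge nested applications:  c ∨ d ∨ d ∨ c
  Order the arguments:  c ∨ c ∨ d ∨ d
  Put back:  g(d ∨ d, g(d, d, d), c ∨ c ∨ d ∨ d)
Right:  g((c ∨ (d ∨ c)) ∨ d, g(d, d, d), d ∨ d)
  Descend into:  (c ∨ (d ∨ c)) ∨ d
  Merge nested applications:  c ∨ d ∨ c ∨ d
  Order the arguments:  c ∨ c ∨ d ∨ d
  Reassemble:  g(c ∨ c ∨ d ∨ d, g(d, d, d), d ∨ d)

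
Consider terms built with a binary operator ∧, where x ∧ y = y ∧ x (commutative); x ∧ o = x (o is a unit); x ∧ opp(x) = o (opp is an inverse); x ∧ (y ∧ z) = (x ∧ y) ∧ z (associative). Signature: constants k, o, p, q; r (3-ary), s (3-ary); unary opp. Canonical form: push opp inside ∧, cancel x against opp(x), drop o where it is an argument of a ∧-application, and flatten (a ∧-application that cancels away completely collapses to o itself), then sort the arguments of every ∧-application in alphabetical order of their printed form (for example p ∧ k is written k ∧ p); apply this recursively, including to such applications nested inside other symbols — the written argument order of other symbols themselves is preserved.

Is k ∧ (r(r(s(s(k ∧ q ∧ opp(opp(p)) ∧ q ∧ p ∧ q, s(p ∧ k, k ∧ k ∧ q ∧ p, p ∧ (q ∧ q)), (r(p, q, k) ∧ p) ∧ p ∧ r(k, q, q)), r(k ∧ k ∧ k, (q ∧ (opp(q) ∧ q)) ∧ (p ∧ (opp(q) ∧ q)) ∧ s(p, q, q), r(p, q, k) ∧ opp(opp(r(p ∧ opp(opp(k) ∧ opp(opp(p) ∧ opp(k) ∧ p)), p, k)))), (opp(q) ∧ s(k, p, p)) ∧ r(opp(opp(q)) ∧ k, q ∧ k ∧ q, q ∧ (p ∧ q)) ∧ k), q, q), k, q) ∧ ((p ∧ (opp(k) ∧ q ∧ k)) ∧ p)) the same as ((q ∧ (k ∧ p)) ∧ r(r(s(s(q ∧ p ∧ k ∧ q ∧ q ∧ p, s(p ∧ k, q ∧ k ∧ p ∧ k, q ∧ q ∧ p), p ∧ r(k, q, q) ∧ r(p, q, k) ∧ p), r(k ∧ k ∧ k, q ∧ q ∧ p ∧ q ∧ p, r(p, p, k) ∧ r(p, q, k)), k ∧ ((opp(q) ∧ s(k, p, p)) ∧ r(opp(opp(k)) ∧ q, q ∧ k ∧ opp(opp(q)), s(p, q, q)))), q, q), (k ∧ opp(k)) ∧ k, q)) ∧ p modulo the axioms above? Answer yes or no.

Left:  k ∧ (r(r(s(s(k ∧ q ∧ opp(opp(p)) ∧ q ∧ p ∧ q, s(p ∧ k, k ∧ k ∧ q ∧ p, p ∧ (q ∧ q)), (r(p, q, k) ∧ p) ∧ p ∧ r(k, q, q)), r(k ∧ k ∧ k, (q ∧ (opp(q) ∧ q)) ∧ (p ∧ (opp(q) ∧ q)) ∧ s(p, q, q), r(p, q, k) ∧ opp(opp(r(p ∧ opp(opp(k) ∧ opp(opp(p) ∧ opp(k) ∧ p)), p, k)))), (opp(q) ∧ s(k, p, p)) ∧ r(opp(opp(q)) ∧ k, q ∧ k ∧ q, q ∧ (p ∧ q)) ∧ k), q, q), k, q) ∧ ((p ∧ (opp(k) ∧ q ∧ k)) ∧ p))
  Push opp inside:  distribute opp over ∧ and collapse double opp
  Collect:  k ∧ r(r(s(s(k ∧ p ∧ p ∧ q ∧ q ∧ q, s(k ∧ p, k ∧ k ∧ p ∧ q, p ∧ q ∧ q), p ∧ p ∧ r(k, q, q) ∧ r(p, q, k)), r(k ∧ k ∧ k, p ∧ q ∧ s(p, q, q), r(p, p, k) ∧ r(p, q, k)), k ∧ opp(q) ∧ r(k ∧ q, k ∧ q ∧ q, p ∧ q ∧ q) ∧ s(k, p, p)), q, q), k, q) ∧ p ∧ p ∧ q
  Sort arguments:  k ∧ p ∧ p ∧ q ∧ r(r(s(s(k ∧ p ∧ p ∧ q ∧ q ∧ q, s(k ∧ p, k ∧ k ∧ p ∧ q, p ∧ q ∧ q), p ∧ p ∧ r(k, q, q) ∧ r(p, q, k)), r(k ∧ k ∧ k, p ∧ q ∧ s(p, q, q), r(p, p, k) ∧ r(p, q, k)), k ∧ opp(q) ∧ r(k ∧ q, k ∧ q ∧ q, p ∧ q ∧ q) ∧ s(k, p, p)), q, q), k, q)
Right:  ((q ∧ (k ∧ p)) ∧ r(r(s(s(q ∧ p ∧ k ∧ q ∧ q ∧ p, s(p ∧ k, q ∧ k ∧ p ∧ k, q ∧ q ∧ p), p ∧ r(k, q, q) ∧ r(p, q, k) ∧ p), r(k ∧ k ∧ k, q ∧ q ∧ p ∧ q ∧ p, r(p, p, k) ∧ r(p, q, k)), k ∧ ((opp(q) ∧ s(k, p, p)) ∧ r(opp(opp(k)) ∧ q, q ∧ k ∧ opp(opp(q)), s(p, q, q)))), q, q), (k ∧ opp(k)) ∧ k, q)) ∧ p
  Push opp inside:  distribute opp over ∧ and collapse double opp
  Collect:  q ∧ k ∧ p ∧ p ∧ r(r(s(s(k ∧ p ∧ p ∧ q ∧ q ∧ q, s(k ∧ p, k ∧ k ∧ p ∧ q, p ∧ q ∧ q), p ∧ p ∧ r(k, q, q) ∧ r(p, q, k)), r(k ∧ k ∧ k, p ∧ p ∧ q ∧ q ∧ q, r(p, p, k) ∧ r(p, q, k)), k ∧ opp(q) ∧ r(k ∧ q, k ∧ q ∧ q, s(p, q, q)) ∧ s(k, p, p)), q, q), k, q)
  Sort:  k ∧ p ∧ p ∧ q ∧ r(r(s(s(k ∧ p ∧ p ∧ q ∧ q ∧ q, s(k ∧ p, k ∧ k ∧ p ∧ q, p ∧ q ∧ q), p ∧ p ∧ r(k, q, q) ∧ r(p, q, k)), r(k ∧ k ∧ k, p ∧ p ∧ q ∧ q ∧ q, r(p, p, k) ∧ r(p, q, k)), k ∧ opp(q) ∧ r(k ∧ q, k ∧ q ∧ q, s(p, q, q)) ∧ s(k, p, p)), q, q), k, q)

Answer: no — k ∧ p ∧ p ∧ q ∧ r(r(s(s(k ∧ p ∧ p ∧ q ∧ q ∧ q, s(k ∧ p, k ∧ k ∧ p ∧ q, p ∧ q ∧ q), p ∧ p ∧ r(k, q, q) ∧ r(p, q, k)), r(k ∧ k ∧ k, p ∧ q ∧ s(p, q, q), r(p, p, k) ∧ r(p, q, k)), k ∧ opp(q) ∧ r(k ∧ q, k ∧ q ∧ q, p ∧ q ∧ q) ∧ s(k, p, p)), q, q), k, q) vs k ∧ p ∧ p ∧ q ∧ r(r(s(s(k ∧ p ∧ p ∧ q ∧ q ∧ q, s(k ∧ p, k ∧ k ∧ p ∧ q, p ∧ q ∧ q), p ∧ p ∧ r(k, q, q) ∧ r(p, q, k)), r(k ∧ k ∧ k, p ∧ p ∧ q ∧ q ∧ q, r(p, p, k) ∧ r(p, q, k)), k ∧ opp(q) ∧ r(k ∧ q, k ∧ q ∧ q, s(p, q, q)) ∧ s(k, p, p)), q, q), k, q)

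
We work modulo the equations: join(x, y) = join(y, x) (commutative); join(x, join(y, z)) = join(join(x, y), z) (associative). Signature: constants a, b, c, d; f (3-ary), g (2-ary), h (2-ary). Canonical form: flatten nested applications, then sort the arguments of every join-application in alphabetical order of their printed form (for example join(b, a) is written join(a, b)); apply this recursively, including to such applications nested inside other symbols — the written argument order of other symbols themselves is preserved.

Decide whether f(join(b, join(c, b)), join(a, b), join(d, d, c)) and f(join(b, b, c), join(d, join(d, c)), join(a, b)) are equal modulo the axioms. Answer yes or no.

Answer: no — f(join(b, b, c), join(a, b), join(c, d, d)) vs f(join(b, b, c), join(c, d, d), join(a, b))

Derivation:
Left:  f(join(b, join(c, b)), join(a, b), join(d, d, c))
  Descend into:  join(b, join(c, b))
  Merge nested applications:  join(b, c, b)
  Sort arguments:  join(b, b, c)
  Reassemble:  f(join(b, b, c), join(a, b), join(c, d, d))
Right:  f(join(b, b, c), join(d, join(d, c)), join(a, b))
  Work inside:  join(d, join(d, c))
  Merge nested applications:  join(d, d, c)
  Sort arguments:  join(c, d, d)
  Put back:  f(join(b, b, c), join(c, d, d), join(a, b))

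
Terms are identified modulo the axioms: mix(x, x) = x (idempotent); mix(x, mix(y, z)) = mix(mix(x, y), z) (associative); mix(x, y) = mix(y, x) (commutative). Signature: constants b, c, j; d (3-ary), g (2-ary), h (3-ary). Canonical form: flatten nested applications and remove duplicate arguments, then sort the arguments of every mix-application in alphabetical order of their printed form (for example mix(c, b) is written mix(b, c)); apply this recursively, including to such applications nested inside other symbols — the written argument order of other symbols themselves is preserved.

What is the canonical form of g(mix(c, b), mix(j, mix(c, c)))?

Answer: g(mix(b, c), mix(c, j))

Derivation:
Descend into:  mix(j, mix(c, c))
Un-nest:  mix(j, c, c)
Drop duplicates:  drop duplicate c
Order the arguments:  mix(c, j)
Put back:  g(mix(b, c), mix(c, j))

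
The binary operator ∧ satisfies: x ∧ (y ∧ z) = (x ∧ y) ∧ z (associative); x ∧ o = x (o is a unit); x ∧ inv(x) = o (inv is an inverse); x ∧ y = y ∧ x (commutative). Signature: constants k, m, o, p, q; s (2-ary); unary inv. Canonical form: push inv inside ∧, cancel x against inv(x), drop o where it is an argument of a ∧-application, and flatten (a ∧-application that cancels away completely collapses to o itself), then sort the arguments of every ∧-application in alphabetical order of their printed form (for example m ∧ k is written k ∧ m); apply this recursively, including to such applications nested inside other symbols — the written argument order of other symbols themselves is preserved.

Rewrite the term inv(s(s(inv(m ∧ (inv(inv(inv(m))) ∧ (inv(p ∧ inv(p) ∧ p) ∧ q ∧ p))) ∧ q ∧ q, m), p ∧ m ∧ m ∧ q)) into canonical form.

Push inv inside:  distribute inv over ∧ and collapse double inv
Collect terms:  inv(s(s(q, m), m ∧ m ∧ p ∧ q))

Answer: inv(s(s(q, m), m ∧ m ∧ p ∧ q))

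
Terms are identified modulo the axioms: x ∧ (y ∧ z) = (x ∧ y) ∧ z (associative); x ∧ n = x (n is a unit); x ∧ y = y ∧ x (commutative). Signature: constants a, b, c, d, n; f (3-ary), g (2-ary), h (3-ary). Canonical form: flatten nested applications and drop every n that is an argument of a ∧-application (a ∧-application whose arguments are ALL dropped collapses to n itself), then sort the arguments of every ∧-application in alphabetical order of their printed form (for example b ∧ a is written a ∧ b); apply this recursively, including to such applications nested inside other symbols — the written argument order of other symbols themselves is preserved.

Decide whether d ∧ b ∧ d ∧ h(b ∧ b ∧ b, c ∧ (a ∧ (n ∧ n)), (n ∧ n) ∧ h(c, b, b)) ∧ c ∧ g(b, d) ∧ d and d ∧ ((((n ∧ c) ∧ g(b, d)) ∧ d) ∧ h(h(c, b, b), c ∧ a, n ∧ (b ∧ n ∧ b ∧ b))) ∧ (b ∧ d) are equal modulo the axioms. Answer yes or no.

Left:  d ∧ b ∧ d ∧ h(b ∧ b ∧ b, c ∧ (a ∧ (n ∧ n)), (n ∧ n) ∧ h(c, b, b)) ∧ c ∧ g(b, d) ∧ d
  Canonicalize subterm:  h(b ∧ b ∧ b, c ∧ (a ∧ (n ∧ n)), (n ∧ n) ∧ h(c, b, b))  →  h(b ∧ b ∧ b, a ∧ c, h(c, b, b))
  Sort arguments:  b ∧ c ∧ d ∧ d ∧ d ∧ g(b, d) ∧ h(b ∧ b ∧ b, a ∧ c, h(c, b, b))
Right:  d ∧ ((((n ∧ c) ∧ g(b, d)) ∧ d) ∧ h(h(c, b, b), c ∧ a, n ∧ (b ∧ n ∧ b ∧ b))) ∧ (b ∧ d)
  Flatten:  d ∧ n ∧ c ∧ g(b, d) ∧ d ∧ h(h(c, b, b), c ∧ a, n ∧ (b ∧ n ∧ b ∧ b)) ∧ b ∧ d
  Simplify inside:  h(h(c, b, b), c ∧ a, n ∧ (b ∧ n ∧ b ∧ b))  →  h(h(c, b, b), a ∧ c, b ∧ b ∧ b)
  Unit:  drop n
  Sort:  b ∧ c ∧ d ∧ d ∧ d ∧ g(b, d) ∧ h(h(c, b, b), a ∧ c, b ∧ b ∧ b)

Answer: no — b ∧ c ∧ d ∧ d ∧ d ∧ g(b, d) ∧ h(b ∧ b ∧ b, a ∧ c, h(c, b, b)) vs b ∧ c ∧ d ∧ d ∧ d ∧ g(b, d) ∧ h(h(c, b, b), a ∧ c, b ∧ b ∧ b)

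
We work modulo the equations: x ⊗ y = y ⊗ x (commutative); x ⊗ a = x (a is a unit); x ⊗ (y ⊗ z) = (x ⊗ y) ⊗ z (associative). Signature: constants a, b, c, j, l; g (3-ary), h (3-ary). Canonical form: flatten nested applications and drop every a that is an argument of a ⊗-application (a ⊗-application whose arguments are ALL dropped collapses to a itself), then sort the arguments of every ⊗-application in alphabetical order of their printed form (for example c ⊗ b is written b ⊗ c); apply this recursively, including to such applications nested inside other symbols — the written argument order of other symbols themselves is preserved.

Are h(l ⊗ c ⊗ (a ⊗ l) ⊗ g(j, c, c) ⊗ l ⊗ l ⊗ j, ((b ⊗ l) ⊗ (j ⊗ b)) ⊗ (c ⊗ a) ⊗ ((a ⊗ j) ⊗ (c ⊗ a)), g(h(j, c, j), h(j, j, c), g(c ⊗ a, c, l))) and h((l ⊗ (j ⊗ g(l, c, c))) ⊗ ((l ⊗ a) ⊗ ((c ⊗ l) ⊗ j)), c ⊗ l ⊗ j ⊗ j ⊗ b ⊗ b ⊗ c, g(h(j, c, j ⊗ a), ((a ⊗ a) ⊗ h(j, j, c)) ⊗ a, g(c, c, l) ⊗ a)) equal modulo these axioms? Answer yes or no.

Left:  h(l ⊗ c ⊗ (a ⊗ l) ⊗ g(j, c, c) ⊗ l ⊗ l ⊗ j, ((b ⊗ l) ⊗ (j ⊗ b)) ⊗ (c ⊗ a) ⊗ ((a ⊗ j) ⊗ (c ⊗ a)), g(h(j, c, j), h(j, j, c), g(c ⊗ a, c, l)))
  Work inside:  ((b ⊗ l) ⊗ (j ⊗ b)) ⊗ (c ⊗ a) ⊗ ((a ⊗ j) ⊗ (c ⊗ a))
  Merge nested applications:  b ⊗ l ⊗ j ⊗ b ⊗ c ⊗ a ⊗ a ⊗ j ⊗ c ⊗ a
  Unit:  drop a (×3)
  Sort arguments:  b ⊗ b ⊗ c ⊗ c ⊗ j ⊗ j ⊗ l
  Reassemble:  h(c ⊗ g(j, c, c) ⊗ j ⊗ l ⊗ l ⊗ l ⊗ l, b ⊗ b ⊗ c ⊗ c ⊗ j ⊗ j ⊗ l, g(h(j, c, j), h(j, j, c), g(c, c, l)))
Right:  h((l ⊗ (j ⊗ g(l, c, c))) ⊗ ((l ⊗ a) ⊗ ((c ⊗ l) ⊗ j)), c ⊗ l ⊗ j ⊗ j ⊗ b ⊗ b ⊗ c, g(h(j, c, j ⊗ a), ((a ⊗ a) ⊗ h(j, j, c)) ⊗ a, g(c, c, l) ⊗ a))
  Work inside:  (l ⊗ (j ⊗ g(l, c, c))) ⊗ ((l ⊗ a) ⊗ ((c ⊗ l) ⊗ j))
  Un-nest:  l ⊗ j ⊗ g(l, c, c) ⊗ l ⊗ a ⊗ c ⊗ l ⊗ j
  Drop the unit:  drop a
  Order the arguments:  c ⊗ g(l, c, c) ⊗ j ⊗ j ⊗ l ⊗ l ⊗ l
  Put back:  h(c ⊗ g(l, c, c) ⊗ j ⊗ j ⊗ l ⊗ l ⊗ l, b ⊗ b ⊗ c ⊗ c ⊗ j ⊗ j ⊗ l, g(h(j, c, j), h(j, j, c), g(c, c, l)))

Answer: no — h(c ⊗ g(j, c, c) ⊗ j ⊗ l ⊗ l ⊗ l ⊗ l, b ⊗ b ⊗ c ⊗ c ⊗ j ⊗ j ⊗ l, g(h(j, c, j), h(j, j, c), g(c, c, l))) vs h(c ⊗ g(l, c, c) ⊗ j ⊗ j ⊗ l ⊗ l ⊗ l, b ⊗ b ⊗ c ⊗ c ⊗ j ⊗ j ⊗ l, g(h(j, c, j), h(j, j, c), g(c, c, l)))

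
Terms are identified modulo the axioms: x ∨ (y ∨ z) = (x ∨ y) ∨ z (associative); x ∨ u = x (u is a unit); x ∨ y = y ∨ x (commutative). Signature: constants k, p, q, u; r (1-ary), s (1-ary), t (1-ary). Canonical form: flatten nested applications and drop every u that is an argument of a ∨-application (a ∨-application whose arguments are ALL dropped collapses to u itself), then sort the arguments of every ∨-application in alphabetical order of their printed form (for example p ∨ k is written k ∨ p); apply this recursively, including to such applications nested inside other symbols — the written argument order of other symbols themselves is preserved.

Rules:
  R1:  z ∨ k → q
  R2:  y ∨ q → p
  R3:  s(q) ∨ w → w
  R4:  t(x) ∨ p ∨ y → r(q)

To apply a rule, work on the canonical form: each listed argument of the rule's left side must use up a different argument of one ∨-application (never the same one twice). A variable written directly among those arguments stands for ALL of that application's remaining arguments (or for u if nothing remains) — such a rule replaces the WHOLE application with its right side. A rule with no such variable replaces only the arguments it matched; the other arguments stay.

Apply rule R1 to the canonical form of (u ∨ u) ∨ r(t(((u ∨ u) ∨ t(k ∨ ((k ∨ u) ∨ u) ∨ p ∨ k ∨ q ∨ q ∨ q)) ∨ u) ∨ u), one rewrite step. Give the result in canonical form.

Answer: r(t(t(q)))

Derivation:
Canonical form:  r(t(t(k ∨ k ∨ k ∨ p ∨ q ∨ q ∨ q)))
Apply R1:  consuming k;  z := k ∨ k ∨ p ∨ q ∨ q ∨ q
The extension variable absorbs all remaining arguments, so the whole application is rewritten.
Result:  r(t(t(q)))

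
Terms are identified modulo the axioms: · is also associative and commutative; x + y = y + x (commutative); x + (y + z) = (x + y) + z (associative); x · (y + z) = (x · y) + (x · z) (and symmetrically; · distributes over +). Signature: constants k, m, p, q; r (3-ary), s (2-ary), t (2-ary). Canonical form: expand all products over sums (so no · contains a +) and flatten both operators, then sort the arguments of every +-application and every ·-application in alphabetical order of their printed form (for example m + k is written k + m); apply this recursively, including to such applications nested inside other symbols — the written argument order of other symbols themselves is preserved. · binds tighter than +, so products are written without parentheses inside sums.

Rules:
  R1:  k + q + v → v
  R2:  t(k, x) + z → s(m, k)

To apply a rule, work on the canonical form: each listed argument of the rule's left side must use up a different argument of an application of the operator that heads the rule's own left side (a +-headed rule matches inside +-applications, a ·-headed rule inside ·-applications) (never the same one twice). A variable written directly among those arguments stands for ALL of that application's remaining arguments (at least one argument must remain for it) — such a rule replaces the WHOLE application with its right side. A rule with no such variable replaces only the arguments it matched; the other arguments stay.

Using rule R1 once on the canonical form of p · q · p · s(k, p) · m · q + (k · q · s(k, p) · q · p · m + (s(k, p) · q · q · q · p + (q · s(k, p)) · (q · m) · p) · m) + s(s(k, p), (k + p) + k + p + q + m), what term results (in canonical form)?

Canonical form:  k · m · p · q · q · s(k, p) + m · m · p · q · q · s(k, p) + m · p · p · q · q · s(k, p) + m · p · q · q · q · s(k, p) + s(s(k, p), k + k + m + p + p + q)
R1 matches:  uses k, q;  v := k + m + p + p
The variable takes the whole remainder — replace the entire application.
Giving:  k · m · p · q · q · s(k, p) + m · m · p · q · q · s(k, p) + m · p · p · q · q · s(k, p) + m · p · q · q · q · s(k, p) + s(s(k, p), k + m + p + p)

Answer: k · m · p · q · q · s(k, p) + m · m · p · q · q · s(k, p) + m · p · p · q · q · s(k, p) + m · p · q · q · q · s(k, p) + s(s(k, p), k + m + p + p)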